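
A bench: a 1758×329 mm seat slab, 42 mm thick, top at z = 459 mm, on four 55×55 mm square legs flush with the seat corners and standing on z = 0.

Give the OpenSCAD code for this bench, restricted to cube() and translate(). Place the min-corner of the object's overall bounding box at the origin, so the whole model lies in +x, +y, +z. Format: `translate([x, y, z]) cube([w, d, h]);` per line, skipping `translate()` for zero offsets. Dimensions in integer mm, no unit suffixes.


translate([0, 0, 417]) cube([1758, 329, 42]);
cube([55, 55, 417]);
translate([0, 274, 0]) cube([55, 55, 417]);
translate([1703, 0, 0]) cube([55, 55, 417]);
translate([1703, 274, 0]) cube([55, 55, 417]);


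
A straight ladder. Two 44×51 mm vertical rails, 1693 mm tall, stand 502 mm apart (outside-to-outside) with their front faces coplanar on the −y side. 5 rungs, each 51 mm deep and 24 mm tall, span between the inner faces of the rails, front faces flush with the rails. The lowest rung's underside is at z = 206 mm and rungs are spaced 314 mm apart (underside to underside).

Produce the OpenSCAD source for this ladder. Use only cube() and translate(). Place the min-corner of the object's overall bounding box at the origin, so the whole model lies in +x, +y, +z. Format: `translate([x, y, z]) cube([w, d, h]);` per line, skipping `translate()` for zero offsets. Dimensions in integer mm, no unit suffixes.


// rung span = 502 - 2*44 = 414
// rung[k] z = 206 + k*314
cube([44, 51, 1693]);
translate([458, 0, 0]) cube([44, 51, 1693]);
translate([44, 0, 206]) cube([414, 51, 24]);
translate([44, 0, 520]) cube([414, 51, 24]);
translate([44, 0, 834]) cube([414, 51, 24]);
translate([44, 0, 1148]) cube([414, 51, 24]);
translate([44, 0, 1462]) cube([414, 51, 24]);


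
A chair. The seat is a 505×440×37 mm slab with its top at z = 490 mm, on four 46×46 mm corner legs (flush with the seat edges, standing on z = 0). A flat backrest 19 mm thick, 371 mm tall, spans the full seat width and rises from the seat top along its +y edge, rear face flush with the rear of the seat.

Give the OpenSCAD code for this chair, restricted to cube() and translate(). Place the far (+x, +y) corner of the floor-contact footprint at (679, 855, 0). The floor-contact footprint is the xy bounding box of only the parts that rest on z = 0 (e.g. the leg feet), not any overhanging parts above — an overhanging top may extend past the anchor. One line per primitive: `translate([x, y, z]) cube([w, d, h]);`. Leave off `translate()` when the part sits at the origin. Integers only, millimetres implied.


translate([174, 415, 453]) cube([505, 440, 37]);
translate([174, 415, 0]) cube([46, 46, 453]);
translate([633, 415, 0]) cube([46, 46, 453]);
translate([174, 809, 0]) cube([46, 46, 453]);
translate([633, 809, 0]) cube([46, 46, 453]);
translate([174, 836, 490]) cube([505, 19, 371]);


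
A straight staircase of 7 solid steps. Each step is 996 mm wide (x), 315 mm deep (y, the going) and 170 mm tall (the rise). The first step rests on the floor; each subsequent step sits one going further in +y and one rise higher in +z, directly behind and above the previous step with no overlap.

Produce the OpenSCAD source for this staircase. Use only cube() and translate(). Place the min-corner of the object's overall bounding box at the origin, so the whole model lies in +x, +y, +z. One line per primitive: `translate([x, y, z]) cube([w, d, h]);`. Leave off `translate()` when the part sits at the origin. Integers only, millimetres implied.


cube([996, 315, 170]);
translate([0, 315, 170]) cube([996, 315, 170]);
translate([0, 630, 340]) cube([996, 315, 170]);
translate([0, 945, 510]) cube([996, 315, 170]);
translate([0, 1260, 680]) cube([996, 315, 170]);
translate([0, 1575, 850]) cube([996, 315, 170]);
translate([0, 1890, 1020]) cube([996, 315, 170]);


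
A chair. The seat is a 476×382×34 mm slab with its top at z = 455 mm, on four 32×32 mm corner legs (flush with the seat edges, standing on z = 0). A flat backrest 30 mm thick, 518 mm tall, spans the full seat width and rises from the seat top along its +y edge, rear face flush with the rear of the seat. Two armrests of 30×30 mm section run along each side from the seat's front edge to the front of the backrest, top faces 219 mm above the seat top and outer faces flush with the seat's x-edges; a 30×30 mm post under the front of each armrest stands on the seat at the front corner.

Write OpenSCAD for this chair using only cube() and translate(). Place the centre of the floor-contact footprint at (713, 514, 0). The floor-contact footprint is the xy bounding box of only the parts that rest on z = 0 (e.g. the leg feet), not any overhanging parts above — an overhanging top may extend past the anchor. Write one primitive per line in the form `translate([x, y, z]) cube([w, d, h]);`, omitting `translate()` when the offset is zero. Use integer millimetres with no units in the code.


// leg_h = 455 - 34 = 421
// arm post h = 219 - 30 = 189
translate([475, 323, 421]) cube([476, 382, 34]);
translate([475, 323, 0]) cube([32, 32, 421]);
translate([919, 323, 0]) cube([32, 32, 421]);
translate([475, 673, 0]) cube([32, 32, 421]);
translate([919, 673, 0]) cube([32, 32, 421]);
translate([475, 675, 455]) cube([476, 30, 518]);
translate([475, 323, 644]) cube([30, 352, 30]);
translate([921, 323, 644]) cube([30, 352, 30]);
translate([475, 323, 455]) cube([30, 30, 189]);
translate([921, 323, 455]) cube([30, 30, 189]);


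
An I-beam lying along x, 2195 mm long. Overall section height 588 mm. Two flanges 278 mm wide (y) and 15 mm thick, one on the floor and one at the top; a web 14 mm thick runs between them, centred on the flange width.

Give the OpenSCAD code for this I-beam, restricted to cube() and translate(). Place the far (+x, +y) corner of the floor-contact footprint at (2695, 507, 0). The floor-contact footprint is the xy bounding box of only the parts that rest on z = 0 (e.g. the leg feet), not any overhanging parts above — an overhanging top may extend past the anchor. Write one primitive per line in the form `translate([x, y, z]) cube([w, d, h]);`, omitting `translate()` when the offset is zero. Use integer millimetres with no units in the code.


translate([500, 229, 0]) cube([2195, 278, 15]);
translate([500, 361, 15]) cube([2195, 14, 558]);
translate([500, 229, 573]) cube([2195, 278, 15]);


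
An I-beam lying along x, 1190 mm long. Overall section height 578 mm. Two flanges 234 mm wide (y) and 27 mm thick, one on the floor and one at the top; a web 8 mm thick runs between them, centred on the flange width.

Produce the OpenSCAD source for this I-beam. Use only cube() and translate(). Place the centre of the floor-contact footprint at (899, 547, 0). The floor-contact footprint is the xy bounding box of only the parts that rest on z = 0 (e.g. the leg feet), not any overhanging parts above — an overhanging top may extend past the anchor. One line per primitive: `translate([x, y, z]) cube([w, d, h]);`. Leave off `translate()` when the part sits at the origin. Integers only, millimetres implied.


translate([304, 430, 0]) cube([1190, 234, 27]);
translate([304, 543, 27]) cube([1190, 8, 524]);
translate([304, 430, 551]) cube([1190, 234, 27]);


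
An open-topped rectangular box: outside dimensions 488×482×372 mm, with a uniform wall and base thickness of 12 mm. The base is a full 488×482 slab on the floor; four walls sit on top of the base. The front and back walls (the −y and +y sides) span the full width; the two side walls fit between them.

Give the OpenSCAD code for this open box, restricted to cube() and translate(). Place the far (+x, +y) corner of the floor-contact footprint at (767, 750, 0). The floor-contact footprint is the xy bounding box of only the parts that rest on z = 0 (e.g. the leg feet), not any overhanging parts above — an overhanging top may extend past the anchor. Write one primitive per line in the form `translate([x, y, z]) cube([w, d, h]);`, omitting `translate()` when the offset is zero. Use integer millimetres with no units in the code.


translate([279, 268, 0]) cube([488, 482, 12]);
translate([279, 268, 12]) cube([488, 12, 360]);
translate([279, 738, 12]) cube([488, 12, 360]);
translate([279, 280, 12]) cube([12, 458, 360]);
translate([755, 280, 12]) cube([12, 458, 360]);


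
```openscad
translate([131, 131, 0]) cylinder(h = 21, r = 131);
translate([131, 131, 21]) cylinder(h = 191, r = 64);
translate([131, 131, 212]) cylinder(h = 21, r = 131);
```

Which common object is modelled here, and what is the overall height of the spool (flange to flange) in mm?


A spool. The overall height is 233 mm.

Three coaxial cylinders, large–small–large — a spool. Two 21 mm flanges and a 191 mm core give 21 + 191 + 21 = 233 mm.


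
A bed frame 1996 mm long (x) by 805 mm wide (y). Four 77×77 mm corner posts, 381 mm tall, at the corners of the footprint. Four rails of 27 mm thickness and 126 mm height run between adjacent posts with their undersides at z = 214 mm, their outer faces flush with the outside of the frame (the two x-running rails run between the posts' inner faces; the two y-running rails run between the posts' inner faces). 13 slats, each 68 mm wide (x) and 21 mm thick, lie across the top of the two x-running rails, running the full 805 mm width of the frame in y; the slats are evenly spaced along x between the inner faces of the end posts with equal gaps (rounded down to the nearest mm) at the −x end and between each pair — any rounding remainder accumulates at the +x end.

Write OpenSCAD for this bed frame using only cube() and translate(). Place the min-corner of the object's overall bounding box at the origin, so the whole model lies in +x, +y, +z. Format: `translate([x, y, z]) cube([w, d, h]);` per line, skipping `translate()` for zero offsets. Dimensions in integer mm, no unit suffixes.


// slat z = rail_z + rail_h = 214 + 126 = 340
// slat gap = ⌊(1842 − 13·68) / 14⌋ = 68
cube([77, 77, 381]);
translate([0, 728, 0]) cube([77, 77, 381]);
translate([1919, 0, 0]) cube([77, 77, 381]);
translate([1919, 728, 0]) cube([77, 77, 381]);
translate([77, 0, 214]) cube([1842, 27, 126]);
translate([77, 778, 214]) cube([1842, 27, 126]);
translate([0, 77, 214]) cube([27, 651, 126]);
translate([1969, 77, 214]) cube([27, 651, 126]);
translate([145, 0, 340]) cube([68, 805, 21]);
translate([281, 0, 340]) cube([68, 805, 21]);
translate([417, 0, 340]) cube([68, 805, 21]);
translate([553, 0, 340]) cube([68, 805, 21]);
translate([689, 0, 340]) cube([68, 805, 21]);
translate([825, 0, 340]) cube([68, 805, 21]);
translate([961, 0, 340]) cube([68, 805, 21]);
translate([1097, 0, 340]) cube([68, 805, 21]);
translate([1233, 0, 340]) cube([68, 805, 21]);
translate([1369, 0, 340]) cube([68, 805, 21]);
translate([1505, 0, 340]) cube([68, 805, 21]);
translate([1641, 0, 340]) cube([68, 805, 21]);
translate([1777, 0, 340]) cube([68, 805, 21]);


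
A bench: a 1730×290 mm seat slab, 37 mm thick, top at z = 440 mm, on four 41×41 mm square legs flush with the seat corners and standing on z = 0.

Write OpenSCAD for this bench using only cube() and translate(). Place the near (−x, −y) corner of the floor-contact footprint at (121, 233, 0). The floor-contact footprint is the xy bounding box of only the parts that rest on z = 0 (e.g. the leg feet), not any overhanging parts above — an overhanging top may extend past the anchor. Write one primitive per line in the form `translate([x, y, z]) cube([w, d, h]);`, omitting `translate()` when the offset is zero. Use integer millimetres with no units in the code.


translate([121, 233, 403]) cube([1730, 290, 37]);
translate([121, 233, 0]) cube([41, 41, 403]);
translate([121, 482, 0]) cube([41, 41, 403]);
translate([1810, 233, 0]) cube([41, 41, 403]);
translate([1810, 482, 0]) cube([41, 41, 403]);


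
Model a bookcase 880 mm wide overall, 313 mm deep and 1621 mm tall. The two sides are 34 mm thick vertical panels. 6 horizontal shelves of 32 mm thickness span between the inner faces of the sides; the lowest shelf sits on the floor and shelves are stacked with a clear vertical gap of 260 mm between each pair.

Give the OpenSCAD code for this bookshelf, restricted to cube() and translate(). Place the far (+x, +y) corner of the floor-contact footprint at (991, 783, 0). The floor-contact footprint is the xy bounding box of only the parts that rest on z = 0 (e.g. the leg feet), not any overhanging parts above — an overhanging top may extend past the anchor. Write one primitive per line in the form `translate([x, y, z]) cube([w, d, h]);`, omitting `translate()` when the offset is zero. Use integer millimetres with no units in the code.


translate([111, 470, 0]) cube([34, 313, 1621]);
translate([957, 470, 0]) cube([34, 313, 1621]);
translate([145, 470, 0]) cube([812, 313, 32]);
translate([145, 470, 292]) cube([812, 313, 32]);
translate([145, 470, 584]) cube([812, 313, 32]);
translate([145, 470, 876]) cube([812, 313, 32]);
translate([145, 470, 1168]) cube([812, 313, 32]);
translate([145, 470, 1460]) cube([812, 313, 32]);


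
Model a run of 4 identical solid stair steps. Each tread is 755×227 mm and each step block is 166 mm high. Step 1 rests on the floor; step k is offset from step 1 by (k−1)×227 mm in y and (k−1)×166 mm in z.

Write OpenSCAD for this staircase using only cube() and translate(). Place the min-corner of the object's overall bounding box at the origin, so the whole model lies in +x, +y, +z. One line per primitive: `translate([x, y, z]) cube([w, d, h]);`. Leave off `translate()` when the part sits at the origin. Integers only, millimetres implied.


cube([755, 227, 166]);
translate([0, 227, 166]) cube([755, 227, 166]);
translate([0, 454, 332]) cube([755, 227, 166]);
translate([0, 681, 498]) cube([755, 227, 166]);


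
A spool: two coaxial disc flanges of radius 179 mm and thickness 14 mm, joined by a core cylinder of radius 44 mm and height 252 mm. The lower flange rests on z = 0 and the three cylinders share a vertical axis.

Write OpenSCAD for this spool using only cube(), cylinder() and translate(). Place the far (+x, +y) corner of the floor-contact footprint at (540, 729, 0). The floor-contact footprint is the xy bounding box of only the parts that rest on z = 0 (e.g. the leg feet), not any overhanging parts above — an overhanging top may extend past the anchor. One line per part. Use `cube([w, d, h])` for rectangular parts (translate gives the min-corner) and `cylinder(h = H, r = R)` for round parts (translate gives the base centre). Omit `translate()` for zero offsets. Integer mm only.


translate([361, 550, 0]) cylinder(h = 14, r = 179);
translate([361, 550, 14]) cylinder(h = 252, r = 44);
translate([361, 550, 266]) cylinder(h = 14, r = 179);


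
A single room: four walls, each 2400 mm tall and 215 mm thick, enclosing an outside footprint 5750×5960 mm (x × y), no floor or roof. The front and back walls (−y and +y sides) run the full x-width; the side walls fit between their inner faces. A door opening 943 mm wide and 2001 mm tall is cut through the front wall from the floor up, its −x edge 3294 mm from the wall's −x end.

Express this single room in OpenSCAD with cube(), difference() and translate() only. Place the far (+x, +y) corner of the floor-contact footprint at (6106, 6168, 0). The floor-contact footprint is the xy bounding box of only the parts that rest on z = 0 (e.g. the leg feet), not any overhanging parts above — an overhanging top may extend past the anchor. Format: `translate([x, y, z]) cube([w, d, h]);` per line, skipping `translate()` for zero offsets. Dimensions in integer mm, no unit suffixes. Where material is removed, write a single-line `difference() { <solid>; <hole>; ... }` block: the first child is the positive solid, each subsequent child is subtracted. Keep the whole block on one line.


difference() { translate([356, 208, 0]) cube([5750, 215, 2400]); translate([3650, 208, 0]) cube([943, 215, 2001]); }
translate([356, 5953, 0]) cube([5750, 215, 2400]);
translate([356, 423, 0]) cube([215, 5530, 2400]);
translate([5891, 423, 0]) cube([215, 5530, 2400]);


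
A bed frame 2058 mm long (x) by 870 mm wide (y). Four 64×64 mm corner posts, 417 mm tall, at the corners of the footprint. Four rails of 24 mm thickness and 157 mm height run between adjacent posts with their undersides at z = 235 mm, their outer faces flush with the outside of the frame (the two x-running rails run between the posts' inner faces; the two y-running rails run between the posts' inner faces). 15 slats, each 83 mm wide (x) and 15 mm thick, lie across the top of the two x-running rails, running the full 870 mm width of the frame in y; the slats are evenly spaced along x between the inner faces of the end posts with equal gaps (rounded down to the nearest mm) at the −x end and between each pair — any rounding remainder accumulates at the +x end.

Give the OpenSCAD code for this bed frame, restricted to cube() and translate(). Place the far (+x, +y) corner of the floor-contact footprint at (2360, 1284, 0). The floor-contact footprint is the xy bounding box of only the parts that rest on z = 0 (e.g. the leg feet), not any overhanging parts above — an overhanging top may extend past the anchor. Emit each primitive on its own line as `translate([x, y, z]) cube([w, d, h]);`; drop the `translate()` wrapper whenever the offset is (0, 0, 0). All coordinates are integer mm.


// slat z = rail_z + rail_h = 235 + 157 = 392
// slat gap = ⌊(1930 − 15·83) / 16⌋ = 42
translate([302, 414, 0]) cube([64, 64, 417]);
translate([302, 1220, 0]) cube([64, 64, 417]);
translate([2296, 414, 0]) cube([64, 64, 417]);
translate([2296, 1220, 0]) cube([64, 64, 417]);
translate([366, 414, 235]) cube([1930, 24, 157]);
translate([366, 1260, 235]) cube([1930, 24, 157]);
translate([302, 478, 235]) cube([24, 742, 157]);
translate([2336, 478, 235]) cube([24, 742, 157]);
translate([408, 414, 392]) cube([83, 870, 15]);
translate([533, 414, 392]) cube([83, 870, 15]);
translate([658, 414, 392]) cube([83, 870, 15]);
translate([783, 414, 392]) cube([83, 870, 15]);
translate([908, 414, 392]) cube([83, 870, 15]);
translate([1033, 414, 392]) cube([83, 870, 15]);
translate([1158, 414, 392]) cube([83, 870, 15]);
translate([1283, 414, 392]) cube([83, 870, 15]);
translate([1408, 414, 392]) cube([83, 870, 15]);
translate([1533, 414, 392]) cube([83, 870, 15]);
translate([1658, 414, 392]) cube([83, 870, 15]);
translate([1783, 414, 392]) cube([83, 870, 15]);
translate([1908, 414, 392]) cube([83, 870, 15]);
translate([2033, 414, 392]) cube([83, 870, 15]);
translate([2158, 414, 392]) cube([83, 870, 15]);


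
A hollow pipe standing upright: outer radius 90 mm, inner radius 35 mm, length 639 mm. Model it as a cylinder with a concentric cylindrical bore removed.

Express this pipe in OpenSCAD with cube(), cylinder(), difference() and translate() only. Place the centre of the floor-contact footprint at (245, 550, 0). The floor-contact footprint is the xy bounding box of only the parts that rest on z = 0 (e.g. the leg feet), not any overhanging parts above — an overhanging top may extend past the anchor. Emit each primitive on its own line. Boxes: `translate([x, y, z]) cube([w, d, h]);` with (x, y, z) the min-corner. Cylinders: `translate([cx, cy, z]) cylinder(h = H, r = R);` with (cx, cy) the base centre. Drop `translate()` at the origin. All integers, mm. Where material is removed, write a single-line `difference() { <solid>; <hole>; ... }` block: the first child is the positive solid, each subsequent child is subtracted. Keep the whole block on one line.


difference() { translate([245, 550, 0]) cylinder(h = 639, r = 90); translate([245, 550, 0]) cylinder(h = 639, r = 35); }


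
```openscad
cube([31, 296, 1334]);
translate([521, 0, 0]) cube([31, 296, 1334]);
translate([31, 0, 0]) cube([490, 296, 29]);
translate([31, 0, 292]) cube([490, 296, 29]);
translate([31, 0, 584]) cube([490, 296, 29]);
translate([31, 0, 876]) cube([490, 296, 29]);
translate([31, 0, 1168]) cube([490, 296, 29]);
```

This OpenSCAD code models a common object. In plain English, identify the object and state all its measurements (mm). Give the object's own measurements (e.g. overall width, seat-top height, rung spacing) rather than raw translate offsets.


An open bookshelf. Two side panels, each 31 mm thick, 296 mm deep and 1334 mm tall, stand 552 mm apart (outside-to-outside). Between them sit 5 shelves, each 29 mm thick and 296 mm deep, spanning the full gap between the sides. The bottom shelf rests on the floor (its underside at z = 0) and the clear gap between one shelf's top and the next shelf's underside is 263 mm.


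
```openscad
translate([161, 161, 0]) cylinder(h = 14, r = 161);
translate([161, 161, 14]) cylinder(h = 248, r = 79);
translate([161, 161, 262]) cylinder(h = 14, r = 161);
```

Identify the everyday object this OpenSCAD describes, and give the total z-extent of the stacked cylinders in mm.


A spool. The overall height is 276 mm.

Three coaxial cylinders, large–small–large — a spool. Two 14 mm flanges and a 248 mm core give 14 + 248 + 14 = 276 mm.


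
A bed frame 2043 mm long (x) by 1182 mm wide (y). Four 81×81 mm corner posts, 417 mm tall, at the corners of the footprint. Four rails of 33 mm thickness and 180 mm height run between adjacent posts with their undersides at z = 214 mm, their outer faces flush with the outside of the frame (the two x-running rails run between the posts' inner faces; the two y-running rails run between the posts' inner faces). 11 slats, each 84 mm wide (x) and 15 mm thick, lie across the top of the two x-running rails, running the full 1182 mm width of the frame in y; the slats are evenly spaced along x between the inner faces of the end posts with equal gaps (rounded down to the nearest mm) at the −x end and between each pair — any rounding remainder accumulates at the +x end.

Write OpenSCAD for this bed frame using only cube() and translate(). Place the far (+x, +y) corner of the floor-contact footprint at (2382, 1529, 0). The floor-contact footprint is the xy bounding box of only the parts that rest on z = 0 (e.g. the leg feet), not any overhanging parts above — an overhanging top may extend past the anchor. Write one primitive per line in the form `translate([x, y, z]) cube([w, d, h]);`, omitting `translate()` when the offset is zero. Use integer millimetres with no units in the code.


translate([339, 347, 0]) cube([81, 81, 417]);
translate([339, 1448, 0]) cube([81, 81, 417]);
translate([2301, 347, 0]) cube([81, 81, 417]);
translate([2301, 1448, 0]) cube([81, 81, 417]);
translate([420, 347, 214]) cube([1881, 33, 180]);
translate([420, 1496, 214]) cube([1881, 33, 180]);
translate([339, 428, 214]) cube([33, 1020, 180]);
translate([2349, 428, 214]) cube([33, 1020, 180]);
translate([499, 347, 394]) cube([84, 1182, 15]);
translate([662, 347, 394]) cube([84, 1182, 15]);
translate([825, 347, 394]) cube([84, 1182, 15]);
translate([988, 347, 394]) cube([84, 1182, 15]);
translate([1151, 347, 394]) cube([84, 1182, 15]);
translate([1314, 347, 394]) cube([84, 1182, 15]);
translate([1477, 347, 394]) cube([84, 1182, 15]);
translate([1640, 347, 394]) cube([84, 1182, 15]);
translate([1803, 347, 394]) cube([84, 1182, 15]);
translate([1966, 347, 394]) cube([84, 1182, 15]);
translate([2129, 347, 394]) cube([84, 1182, 15]);


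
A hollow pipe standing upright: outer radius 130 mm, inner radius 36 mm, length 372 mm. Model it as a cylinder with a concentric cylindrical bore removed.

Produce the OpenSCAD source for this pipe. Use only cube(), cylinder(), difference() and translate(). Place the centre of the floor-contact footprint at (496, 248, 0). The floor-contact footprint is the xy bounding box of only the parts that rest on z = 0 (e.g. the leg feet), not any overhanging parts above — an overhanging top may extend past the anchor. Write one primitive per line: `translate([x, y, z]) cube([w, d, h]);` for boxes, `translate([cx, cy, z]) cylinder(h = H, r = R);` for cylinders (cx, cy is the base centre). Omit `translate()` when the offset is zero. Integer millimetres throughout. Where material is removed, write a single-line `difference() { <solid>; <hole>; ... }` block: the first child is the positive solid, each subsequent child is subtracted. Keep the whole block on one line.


difference() { translate([496, 248, 0]) cylinder(h = 372, r = 130); translate([496, 248, 0]) cylinder(h = 372, r = 36); }


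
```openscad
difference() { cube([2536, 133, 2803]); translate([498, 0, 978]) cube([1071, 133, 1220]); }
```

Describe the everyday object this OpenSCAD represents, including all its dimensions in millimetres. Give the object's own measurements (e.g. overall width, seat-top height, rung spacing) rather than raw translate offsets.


A wall 2536 mm long (x), 133 mm thick (y), 2803 mm tall, with a rectangular window opening cut through it. The opening is 1071 mm wide and 1220 mm tall; its sill is at z = 978 mm and its near (−x) edge is 498 mm from the wall's −x end. The opening passes through the full wall thickness.


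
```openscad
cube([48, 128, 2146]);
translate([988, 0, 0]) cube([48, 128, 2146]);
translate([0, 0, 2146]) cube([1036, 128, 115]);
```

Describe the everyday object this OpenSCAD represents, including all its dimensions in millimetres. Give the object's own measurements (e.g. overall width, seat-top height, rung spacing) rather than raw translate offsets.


A door frame. The clear opening is 940 mm wide and 2146 mm high. Two 48 mm wide jambs, 128 mm deep, stand either side of the opening from the floor to the top of the opening. A 115 mm thick head sits across the top of both jambs, spanning the full outside width of the frame.


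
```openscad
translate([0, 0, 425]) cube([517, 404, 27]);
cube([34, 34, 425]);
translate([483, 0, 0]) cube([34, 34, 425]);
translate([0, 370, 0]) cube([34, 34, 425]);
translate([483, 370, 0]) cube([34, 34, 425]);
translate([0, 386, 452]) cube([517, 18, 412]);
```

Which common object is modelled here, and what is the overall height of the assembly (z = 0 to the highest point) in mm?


A chair. The overall height is 864 mm.

A slab on four corner posts with a tall panel at the back — a chair. The seat slab sits at z = 425 with thickness 27, and the 412 mm backrest starts at the seat top, so the overall height is 425 + 27 + 412 = 864 mm.


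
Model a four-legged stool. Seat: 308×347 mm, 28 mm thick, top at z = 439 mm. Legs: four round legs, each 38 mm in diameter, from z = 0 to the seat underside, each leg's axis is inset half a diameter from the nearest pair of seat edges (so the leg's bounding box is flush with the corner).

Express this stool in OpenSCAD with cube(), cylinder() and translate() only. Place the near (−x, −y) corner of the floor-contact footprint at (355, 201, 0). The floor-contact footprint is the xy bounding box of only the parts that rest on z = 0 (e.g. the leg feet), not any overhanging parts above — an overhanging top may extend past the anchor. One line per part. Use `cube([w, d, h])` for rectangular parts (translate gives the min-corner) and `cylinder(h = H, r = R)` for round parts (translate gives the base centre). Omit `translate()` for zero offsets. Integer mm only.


// leg_h = 439 - 28 = 411
translate([355, 201, 411]) cube([308, 347, 28]);
translate([374, 220, 0]) cylinder(h = 411, r = 19);
translate([644, 220, 0]) cylinder(h = 411, r = 19);
translate([374, 529, 0]) cylinder(h = 411, r = 19);
translate([644, 529, 0]) cylinder(h = 411, r = 19);


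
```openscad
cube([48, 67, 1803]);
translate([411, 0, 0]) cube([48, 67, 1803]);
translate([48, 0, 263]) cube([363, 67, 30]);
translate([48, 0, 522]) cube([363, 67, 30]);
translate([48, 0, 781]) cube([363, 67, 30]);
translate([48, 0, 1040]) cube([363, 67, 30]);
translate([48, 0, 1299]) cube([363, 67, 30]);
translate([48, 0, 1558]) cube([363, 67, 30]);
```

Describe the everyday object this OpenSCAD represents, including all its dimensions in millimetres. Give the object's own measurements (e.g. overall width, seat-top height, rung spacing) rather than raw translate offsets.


A straight ladder. Two 48×67 mm vertical rails, 1803 mm tall, stand 459 mm apart (outside-to-outside) with their front faces coplanar on the −y side. 6 rungs, each 67 mm deep and 30 mm tall, span between the inner faces of the rails, front faces flush with the rails. The lowest rung's underside is at z = 263 mm and rungs are spaced 259 mm apart (underside to underside).


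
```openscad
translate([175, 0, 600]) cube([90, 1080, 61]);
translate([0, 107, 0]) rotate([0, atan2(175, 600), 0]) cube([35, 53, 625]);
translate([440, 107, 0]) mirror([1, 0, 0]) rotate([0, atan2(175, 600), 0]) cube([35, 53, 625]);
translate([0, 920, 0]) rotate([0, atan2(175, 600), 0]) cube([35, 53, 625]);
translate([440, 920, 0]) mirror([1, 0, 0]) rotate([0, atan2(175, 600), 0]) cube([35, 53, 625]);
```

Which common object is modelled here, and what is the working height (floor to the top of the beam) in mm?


A sawhorse. The overall height is 661 mm.

A beam across two mirrored pairs of raked legs — a sawhorse. The beam's underside is at z = 600 (matching the legs' vertical rise in atan2(175, 600)) and the beam is 61 mm tall, so its top is at 600 + 61 = 661 mm. The raked legs top out at the beam's underside, so that is the highest point.


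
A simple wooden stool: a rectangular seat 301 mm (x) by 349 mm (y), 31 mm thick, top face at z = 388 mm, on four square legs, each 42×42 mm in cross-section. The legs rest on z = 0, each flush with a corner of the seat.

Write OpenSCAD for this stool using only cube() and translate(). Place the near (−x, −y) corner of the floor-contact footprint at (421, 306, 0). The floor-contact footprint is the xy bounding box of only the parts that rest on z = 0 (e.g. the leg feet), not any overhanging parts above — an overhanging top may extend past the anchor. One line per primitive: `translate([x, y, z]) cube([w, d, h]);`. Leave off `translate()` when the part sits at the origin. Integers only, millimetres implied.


translate([421, 306, 357]) cube([301, 349, 31]);
translate([421, 306, 0]) cube([42, 42, 357]);
translate([680, 306, 0]) cube([42, 42, 357]);
translate([421, 613, 0]) cube([42, 42, 357]);
translate([680, 613, 0]) cube([42, 42, 357]);


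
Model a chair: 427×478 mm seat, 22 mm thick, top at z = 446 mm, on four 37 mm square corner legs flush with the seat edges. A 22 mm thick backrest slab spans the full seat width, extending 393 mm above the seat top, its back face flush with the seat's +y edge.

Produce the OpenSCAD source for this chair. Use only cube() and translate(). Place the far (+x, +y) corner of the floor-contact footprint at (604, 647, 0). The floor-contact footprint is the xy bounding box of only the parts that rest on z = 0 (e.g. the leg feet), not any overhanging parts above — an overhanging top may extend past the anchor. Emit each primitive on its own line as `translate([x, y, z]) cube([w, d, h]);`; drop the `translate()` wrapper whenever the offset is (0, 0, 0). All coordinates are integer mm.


translate([177, 169, 424]) cube([427, 478, 22]);
translate([177, 169, 0]) cube([37, 37, 424]);
translate([567, 169, 0]) cube([37, 37, 424]);
translate([177, 610, 0]) cube([37, 37, 424]);
translate([567, 610, 0]) cube([37, 37, 424]);
translate([177, 625, 446]) cube([427, 22, 393]);


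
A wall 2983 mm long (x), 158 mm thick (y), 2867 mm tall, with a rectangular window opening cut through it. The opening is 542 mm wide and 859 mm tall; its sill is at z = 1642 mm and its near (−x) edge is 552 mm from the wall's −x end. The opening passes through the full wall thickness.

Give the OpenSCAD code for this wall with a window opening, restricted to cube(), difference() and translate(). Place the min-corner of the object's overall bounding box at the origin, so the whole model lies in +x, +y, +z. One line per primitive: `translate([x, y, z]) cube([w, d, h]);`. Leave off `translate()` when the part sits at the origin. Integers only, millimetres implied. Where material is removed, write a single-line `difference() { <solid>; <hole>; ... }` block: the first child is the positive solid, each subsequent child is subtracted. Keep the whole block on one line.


difference() { cube([2983, 158, 2867]); translate([552, 0, 1642]) cube([542, 158, 859]); }


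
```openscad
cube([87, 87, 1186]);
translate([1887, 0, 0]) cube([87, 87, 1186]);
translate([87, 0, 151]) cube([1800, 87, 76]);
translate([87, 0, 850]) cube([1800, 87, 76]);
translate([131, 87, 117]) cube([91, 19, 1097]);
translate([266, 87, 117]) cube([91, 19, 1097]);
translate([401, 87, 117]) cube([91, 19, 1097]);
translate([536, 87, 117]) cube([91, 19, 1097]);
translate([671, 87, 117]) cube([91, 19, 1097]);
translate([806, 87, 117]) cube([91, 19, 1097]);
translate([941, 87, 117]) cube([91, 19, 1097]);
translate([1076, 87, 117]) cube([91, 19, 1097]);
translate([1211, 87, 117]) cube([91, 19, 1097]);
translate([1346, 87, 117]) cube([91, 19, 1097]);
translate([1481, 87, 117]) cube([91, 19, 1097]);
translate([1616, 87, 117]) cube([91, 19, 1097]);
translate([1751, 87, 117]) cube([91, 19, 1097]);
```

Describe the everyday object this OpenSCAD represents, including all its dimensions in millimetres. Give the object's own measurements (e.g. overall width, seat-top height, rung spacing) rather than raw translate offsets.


A fence section. Two 87×87 mm posts, 1186 mm tall, stand on the floor with a clear span of 1800 mm between their inner faces. Two horizontal rails of 87×76 mm section span the gap between the posts with their undersides at z = 151 mm and z = 850 mm, flush with the posts' −y face. 13 pickets, each 91 mm wide, 19 mm thick and 1097 mm tall, are fixed to the +y face of the rails with their bottoms at z = 117 mm, spaced across the span with a 44 mm gap after the −x post and between neighbouring pickets, with 45 mm left before the +x post.


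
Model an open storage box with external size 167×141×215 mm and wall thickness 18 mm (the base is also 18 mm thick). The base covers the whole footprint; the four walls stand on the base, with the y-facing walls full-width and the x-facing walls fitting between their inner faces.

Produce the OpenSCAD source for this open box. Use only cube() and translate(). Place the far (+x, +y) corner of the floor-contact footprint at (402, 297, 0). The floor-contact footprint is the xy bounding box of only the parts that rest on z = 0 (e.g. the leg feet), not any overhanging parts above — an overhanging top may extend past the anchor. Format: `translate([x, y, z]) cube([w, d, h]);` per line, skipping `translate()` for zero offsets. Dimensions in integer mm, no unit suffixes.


translate([235, 156, 0]) cube([167, 141, 18]);
translate([235, 156, 18]) cube([167, 18, 197]);
translate([235, 279, 18]) cube([167, 18, 197]);
translate([235, 174, 18]) cube([18, 105, 197]);
translate([384, 174, 18]) cube([18, 105, 197]);


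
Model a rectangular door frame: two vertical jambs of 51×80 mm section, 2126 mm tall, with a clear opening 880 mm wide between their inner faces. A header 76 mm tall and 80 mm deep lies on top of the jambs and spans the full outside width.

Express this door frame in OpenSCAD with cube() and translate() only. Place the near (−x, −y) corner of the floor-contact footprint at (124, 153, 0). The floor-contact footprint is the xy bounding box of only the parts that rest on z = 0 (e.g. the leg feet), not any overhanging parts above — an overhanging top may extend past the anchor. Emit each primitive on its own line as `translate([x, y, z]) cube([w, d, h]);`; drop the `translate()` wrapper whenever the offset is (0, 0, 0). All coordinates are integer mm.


translate([124, 153, 0]) cube([51, 80, 2126]);
translate([1055, 153, 0]) cube([51, 80, 2126]);
translate([124, 153, 2126]) cube([982, 80, 76]);


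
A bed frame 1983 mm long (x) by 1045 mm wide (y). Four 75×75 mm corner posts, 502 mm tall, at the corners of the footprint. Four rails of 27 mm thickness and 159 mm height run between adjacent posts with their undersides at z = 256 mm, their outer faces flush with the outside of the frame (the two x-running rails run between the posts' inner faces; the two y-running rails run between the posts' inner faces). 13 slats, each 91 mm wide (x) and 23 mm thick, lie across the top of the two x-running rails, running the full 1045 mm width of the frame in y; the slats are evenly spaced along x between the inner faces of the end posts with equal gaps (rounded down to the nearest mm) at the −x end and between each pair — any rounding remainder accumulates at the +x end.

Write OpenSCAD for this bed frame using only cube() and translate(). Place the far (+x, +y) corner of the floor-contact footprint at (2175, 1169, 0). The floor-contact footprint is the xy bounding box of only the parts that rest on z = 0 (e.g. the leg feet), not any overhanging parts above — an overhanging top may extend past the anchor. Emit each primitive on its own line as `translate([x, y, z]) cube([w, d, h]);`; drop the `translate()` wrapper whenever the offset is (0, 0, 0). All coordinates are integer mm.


translate([192, 124, 0]) cube([75, 75, 502]);
translate([192, 1094, 0]) cube([75, 75, 502]);
translate([2100, 124, 0]) cube([75, 75, 502]);
translate([2100, 1094, 0]) cube([75, 75, 502]);
translate([267, 124, 256]) cube([1833, 27, 159]);
translate([267, 1142, 256]) cube([1833, 27, 159]);
translate([192, 199, 256]) cube([27, 895, 159]);
translate([2148, 199, 256]) cube([27, 895, 159]);
translate([313, 124, 415]) cube([91, 1045, 23]);
translate([450, 124, 415]) cube([91, 1045, 23]);
translate([587, 124, 415]) cube([91, 1045, 23]);
translate([724, 124, 415]) cube([91, 1045, 23]);
translate([861, 124, 415]) cube([91, 1045, 23]);
translate([998, 124, 415]) cube([91, 1045, 23]);
translate([1135, 124, 415]) cube([91, 1045, 23]);
translate([1272, 124, 415]) cube([91, 1045, 23]);
translate([1409, 124, 415]) cube([91, 1045, 23]);
translate([1546, 124, 415]) cube([91, 1045, 23]);
translate([1683, 124, 415]) cube([91, 1045, 23]);
translate([1820, 124, 415]) cube([91, 1045, 23]);
translate([1957, 124, 415]) cube([91, 1045, 23]);


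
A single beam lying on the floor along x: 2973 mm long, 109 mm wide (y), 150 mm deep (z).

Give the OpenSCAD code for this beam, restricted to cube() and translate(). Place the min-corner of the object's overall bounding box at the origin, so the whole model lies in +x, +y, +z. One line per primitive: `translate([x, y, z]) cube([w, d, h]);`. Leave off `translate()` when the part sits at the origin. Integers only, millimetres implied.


cube([2973, 109, 150]);


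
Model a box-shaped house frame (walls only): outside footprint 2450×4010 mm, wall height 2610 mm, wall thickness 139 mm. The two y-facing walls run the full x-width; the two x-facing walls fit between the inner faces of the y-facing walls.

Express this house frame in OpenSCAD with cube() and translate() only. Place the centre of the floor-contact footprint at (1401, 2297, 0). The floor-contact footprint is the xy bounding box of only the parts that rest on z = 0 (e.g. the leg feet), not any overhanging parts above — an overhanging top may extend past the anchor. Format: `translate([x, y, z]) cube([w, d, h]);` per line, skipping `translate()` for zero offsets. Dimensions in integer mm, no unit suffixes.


translate([176, 292, 0]) cube([2450, 139, 2610]);
translate([176, 4163, 0]) cube([2450, 139, 2610]);
translate([176, 431, 0]) cube([139, 3732, 2610]);
translate([2487, 431, 0]) cube([139, 3732, 2610]);


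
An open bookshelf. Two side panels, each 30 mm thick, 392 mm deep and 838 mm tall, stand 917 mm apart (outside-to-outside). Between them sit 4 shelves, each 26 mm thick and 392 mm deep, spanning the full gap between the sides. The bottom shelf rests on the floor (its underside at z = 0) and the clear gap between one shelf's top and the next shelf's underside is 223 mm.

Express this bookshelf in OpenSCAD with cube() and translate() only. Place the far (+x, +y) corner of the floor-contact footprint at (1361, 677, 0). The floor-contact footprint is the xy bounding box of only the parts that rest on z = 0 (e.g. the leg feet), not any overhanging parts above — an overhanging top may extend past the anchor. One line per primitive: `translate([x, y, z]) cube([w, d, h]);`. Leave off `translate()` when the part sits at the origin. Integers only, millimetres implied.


translate([444, 285, 0]) cube([30, 392, 838]);
translate([1331, 285, 0]) cube([30, 392, 838]);
translate([474, 285, 0]) cube([857, 392, 26]);
translate([474, 285, 249]) cube([857, 392, 26]);
translate([474, 285, 498]) cube([857, 392, 26]);
translate([474, 285, 747]) cube([857, 392, 26]);
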